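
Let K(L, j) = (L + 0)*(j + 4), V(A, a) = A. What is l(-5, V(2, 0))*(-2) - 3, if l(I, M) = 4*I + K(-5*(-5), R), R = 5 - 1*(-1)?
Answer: -463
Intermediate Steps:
R = 6 (R = 5 + 1 = 6)
K(L, j) = L*(4 + j)
l(I, M) = 250 + 4*I (l(I, M) = 4*I + (-5*(-5))*(4 + 6) = 4*I + 25*10 = 4*I + 250 = 250 + 4*I)
l(-5, V(2, 0))*(-2) - 3 = (250 + 4*(-5))*(-2) - 3 = (250 - 20)*(-2) - 3 = 230*(-2) - 3 = -460 - 3 = -463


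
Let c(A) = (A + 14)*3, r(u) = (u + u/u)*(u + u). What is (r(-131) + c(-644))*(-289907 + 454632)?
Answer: 5299203250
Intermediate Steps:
r(u) = 2*u*(1 + u) (r(u) = (u + 1)*(2*u) = (1 + u)*(2*u) = 2*u*(1 + u))
c(A) = 42 + 3*A (c(A) = (14 + A)*3 = 42 + 3*A)
(r(-131) + c(-644))*(-289907 + 454632) = (2*(-131)*(1 - 131) + (42 + 3*(-644)))*(-289907 + 454632) = (2*(-131)*(-130) + (42 - 1932))*164725 = (34060 - 1890)*164725 = 32170*164725 = 5299203250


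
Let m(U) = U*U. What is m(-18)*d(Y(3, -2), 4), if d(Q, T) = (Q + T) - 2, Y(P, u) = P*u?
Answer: -1296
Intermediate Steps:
d(Q, T) = -2 + Q + T
m(U) = U²
m(-18)*d(Y(3, -2), 4) = (-18)²*(-2 + 3*(-2) + 4) = 324*(-2 - 6 + 4) = 324*(-4) = -1296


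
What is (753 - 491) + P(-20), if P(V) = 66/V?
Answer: 2587/10 ≈ 258.70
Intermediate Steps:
(753 - 491) + P(-20) = (753 - 491) + 66/(-20) = 262 + 66*(-1/20) = 262 - 33/10 = 2587/10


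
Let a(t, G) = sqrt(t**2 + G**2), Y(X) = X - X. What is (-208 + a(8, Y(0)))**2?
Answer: 40000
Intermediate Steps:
Y(X) = 0
a(t, G) = sqrt(G**2 + t**2)
(-208 + a(8, Y(0)))**2 = (-208 + sqrt(0**2 + 8**2))**2 = (-208 + sqrt(0 + 64))**2 = (-208 + sqrt(64))**2 = (-208 + 8)**2 = (-200)**2 = 40000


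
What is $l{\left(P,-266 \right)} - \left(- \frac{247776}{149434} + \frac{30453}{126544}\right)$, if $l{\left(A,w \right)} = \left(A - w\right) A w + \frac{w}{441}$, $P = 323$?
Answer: $- \frac{30144006891919121599}{595664247024} \approx -5.0606 \cdot 10^{7}$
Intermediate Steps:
$l{\left(A,w \right)} = \frac{w}{441} + A w \left(A - w\right)$ ($l{\left(A,w \right)} = A \left(A - w\right) w + w \frac{1}{441} = A w \left(A - w\right) + \frac{w}{441} = \frac{w}{441} + A w \left(A - w\right)$)
$l{\left(P,-266 \right)} - \left(- \frac{247776}{149434} + \frac{30453}{126544}\right) = - 266 \left(\frac{1}{441} + 323^{2} - 323 \left(-266\right)\right) - \left(- \frac{247776}{149434} + \frac{30453}{126544}\right) = - 266 \left(\frac{1}{441} + 104329 + 85918\right) - \left(\left(-247776\right) \frac{1}{149434} + 30453 \cdot \frac{1}{126544}\right) = \left(-266\right) \frac{83898928}{441} - \left(- \frac{123888}{74717} + \frac{30453}{126544}\right) = - \frac{3188159264}{63} - - \frac{13401926271}{9454988048} = - \frac{3188159264}{63} + \frac{13401926271}{9454988048} = - \frac{30144006891919121599}{595664247024}$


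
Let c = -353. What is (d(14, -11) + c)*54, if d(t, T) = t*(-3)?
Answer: -21330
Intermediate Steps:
d(t, T) = -3*t
(d(14, -11) + c)*54 = (-3*14 - 353)*54 = (-42 - 353)*54 = -395*54 = -21330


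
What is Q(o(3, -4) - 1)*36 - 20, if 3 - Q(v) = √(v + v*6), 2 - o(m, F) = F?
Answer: 88 - 36*√35 ≈ -124.98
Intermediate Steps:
o(m, F) = 2 - F
Q(v) = 3 - √7*√v (Q(v) = 3 - √(v + v*6) = 3 - √(v + 6*v) = 3 - √(7*v) = 3 - √7*√v)
Q(o(3, -4) - 1)*36 - 20 = (3 - √7*√((2 - 1*(-4)) - 1))*36 - 20 = (3 - √7*√((2 + 4) - 1))*36 - 20 = (3 - √7*√(6 - 1))*36 - 20 = (3 - √7*√5)*36 - 20 = (3 - √35)*36 - 20 = (108 - 36*√35) - 20 = 88 - 36*√35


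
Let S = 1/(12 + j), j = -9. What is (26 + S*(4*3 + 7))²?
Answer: 9409/9 ≈ 1045.4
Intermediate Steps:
S = ⅓ (S = 1/(12 - 9) = 1/3 = ⅓ ≈ 0.33333)
(26 + S*(4*3 + 7))² = (26 + (4*3 + 7)/3)² = (26 + (12 + 7)/3)² = (26 + (⅓)*19)² = (26 + 19/3)² = (97/3)² = 9409/9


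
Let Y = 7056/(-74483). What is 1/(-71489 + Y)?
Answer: -74483/5324722243 ≈ -1.3988e-5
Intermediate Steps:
Y = -7056/74483 (Y = 7056*(-1/74483) = -7056/74483 ≈ -0.094733)
1/(-71489 + Y) = 1/(-71489 - 7056/74483) = 1/(-5324722243/74483) = -74483/5324722243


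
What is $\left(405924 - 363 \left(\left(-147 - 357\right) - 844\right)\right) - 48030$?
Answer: $847218$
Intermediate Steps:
$\left(405924 - 363 \left(\left(-147 - 357\right) - 844\right)\right) - 48030 = \left(405924 - 363 \left(-504 - 844\right)\right) - 48030 = \left(405924 - -489324\right) - 48030 = \left(405924 + 489324\right) - 48030 = 895248 - 48030 = 847218$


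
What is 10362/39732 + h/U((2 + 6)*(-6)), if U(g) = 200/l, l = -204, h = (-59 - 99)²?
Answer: -383218439/15050 ≈ -25463.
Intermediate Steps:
h = 24964 (h = (-158)² = 24964)
U(g) = -50/51 (U(g) = 200/(-204) = 200*(-1/204) = -50/51)
10362/39732 + h/U((2 + 6)*(-6)) = 10362/39732 + 24964/(-50/51) = 10362*(1/39732) + 24964*(-51/50) = 157/602 - 636582/25 = -383218439/15050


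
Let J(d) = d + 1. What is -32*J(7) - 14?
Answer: -270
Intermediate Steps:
J(d) = 1 + d
-32*J(7) - 14 = -32*(1 + 7) - 14 = -32*8 - 14 = -256 - 14 = -270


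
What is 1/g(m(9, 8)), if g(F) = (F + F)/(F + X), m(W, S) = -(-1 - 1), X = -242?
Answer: -60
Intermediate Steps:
m(W, S) = 2 (m(W, S) = -1*(-2) = 2)
g(F) = 2*F/(-242 + F) (g(F) = (F + F)/(F - 242) = (2*F)/(-242 + F) = 2*F/(-242 + F))
1/g(m(9, 8)) = 1/(2*2/(-242 + 2)) = 1/(2*2/(-240)) = 1/(2*2*(-1/240)) = 1/(-1/60) = -60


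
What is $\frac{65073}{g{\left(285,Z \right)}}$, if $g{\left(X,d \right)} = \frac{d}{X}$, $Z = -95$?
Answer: $-195219$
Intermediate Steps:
$\frac{65073}{g{\left(285,Z \right)}} = \frac{65073}{\left(-95\right) \frac{1}{285}} = \frac{65073}{- \frac{1}{3}} = 65073 \left(-3\right) = -195219$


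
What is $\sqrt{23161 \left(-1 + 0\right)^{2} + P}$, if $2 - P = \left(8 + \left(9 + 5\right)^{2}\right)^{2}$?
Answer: $i \sqrt{18453} \approx 135.84 i$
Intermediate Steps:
$P = -41614$ ($P = 2 - \left(8 + \left(9 + 5\right)^{2}\right)^{2} = 2 - \left(8 + 14^{2}\right)^{2} = 2 - \left(8 + 196\right)^{2} = 2 - 204^{2} = 2 - 41616 = -41614$)
$\sqrt{23161 \left(-1 + 0\right)^{2} + P} = \sqrt{23161 \left(-1 + 0\right)^{2} - 41614} = \sqrt{23161 \left(-1\right)^{2} - 41614} = \sqrt{23161 \cdot 1 - 41614} = \sqrt{23161 - 41614} = \sqrt{-18453} = i \sqrt{18453}$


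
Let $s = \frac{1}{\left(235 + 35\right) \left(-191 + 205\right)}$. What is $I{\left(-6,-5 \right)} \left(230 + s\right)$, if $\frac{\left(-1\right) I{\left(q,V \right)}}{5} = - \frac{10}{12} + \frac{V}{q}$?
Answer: $0$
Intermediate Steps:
$I{\left(q,V \right)} = \frac{25}{6} - \frac{5 V}{q}$ ($I{\left(q,V \right)} = - 5 \left(- \frac{10}{12} + \frac{V}{q}\right) = - 5 \left(\left(-10\right) \frac{1}{12} + \frac{V}{q}\right) = - 5 \left(- \frac{5}{6} + \frac{V}{q}\right) = \frac{25}{6} - \frac{5 V}{q}$)
$s = \frac{1}{3780}$ ($s = \frac{1}{270 \cdot 14} = \frac{1}{3780} \approx 0.00026455$)
$I{\left(-6,-5 \right)} \left(230 + s\right) = \left(\frac{25}{6} - - \frac{25}{-6}\right) \left(230 + \frac{1}{3780}\right) = \left(\frac{25}{6} - \left(-25\right) \left(- \frac{1}{6}\right)\right) \frac{869401}{3780} = \left(\frac{25}{6} - \frac{25}{6}\right) \frac{869401}{3780} = 0 \cdot \frac{869401}{3780} = 0$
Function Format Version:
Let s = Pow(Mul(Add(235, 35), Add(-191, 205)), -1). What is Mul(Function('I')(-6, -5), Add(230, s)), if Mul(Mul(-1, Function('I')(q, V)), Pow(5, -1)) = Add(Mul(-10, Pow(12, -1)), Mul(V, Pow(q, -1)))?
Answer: 0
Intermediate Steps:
Function('I')(q, V) = Add(Rational(25, 6), Mul(-5, V, Pow(q, -1))) (Function('I')(q, V) = Mul(-5, Add(Mul(-10, Pow(12, -1)), Mul(V, Pow(q, -1)))) = Mul(-5, Add(Mul(-10, Rational(1, 12)), Mul(V, Pow(q, -1)))) = Mul(-5, Add(Rational(-5, 6), Mul(V, Pow(q, -1)))) = Add(Rational(25, 6), Mul(-5, V, Pow(q, -1))))
s = Rational(1, 3780) (s = Pow(Mul(270, 14), -1) = Pow(3780, -1) = Rational(1, 3780) ≈ 0.00026455)
Mul(Function('I')(-6, -5), Add(230, s)) = Mul(Add(Rational(25, 6), Mul(-5, -5, Pow(-6, -1))), Add(230, Rational(1, 3780))) = Mul(Add(Rational(25, 6), Mul(-5, -5, Rational(-1, 6))), Rational(869401, 3780)) = Mul(Add(Rational(25, 6), Rational(-25, 6)), Rational(869401, 3780)) = Mul(0, Rational(869401, 3780)) = 0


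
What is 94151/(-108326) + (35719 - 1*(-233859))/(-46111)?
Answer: -33543703189/4995020186 ≈ -6.7154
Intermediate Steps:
94151/(-108326) + (35719 - 1*(-233859))/(-46111) = 94151*(-1/108326) + (35719 + 233859)*(-1/46111) = -94151/108326 + 269578*(-1/46111) = -94151/108326 - 269578/46111 = -33543703189/4995020186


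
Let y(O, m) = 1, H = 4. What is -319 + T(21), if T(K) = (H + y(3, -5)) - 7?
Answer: -321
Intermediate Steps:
T(K) = -2 (T(K) = (4 + 1) - 7 = 5 - 7 = -2)
-319 + T(21) = -319 - 2 = -321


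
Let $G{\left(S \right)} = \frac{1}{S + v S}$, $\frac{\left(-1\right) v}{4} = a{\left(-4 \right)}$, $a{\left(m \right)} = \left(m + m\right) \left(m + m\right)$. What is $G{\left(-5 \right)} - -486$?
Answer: $\frac{619651}{1275} \approx 486.0$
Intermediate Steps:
$a{\left(m \right)} = 4 m^{2}$ ($a{\left(m \right)} = 2 m 2 m = 4 m^{2}$)
$v = -256$ ($v = - 4 \cdot 4 \left(-4\right)^{2} = - 4 \cdot 4 \cdot 16 = \left(-4\right) 64 = -256$)
$G{\left(S \right)} = - \frac{1}{255 S}$ ($G{\left(S \right)} = \frac{1}{S - 256 S} = \frac{1}{\left(-255\right) S} = - \frac{1}{255 S}$)
$G{\left(-5 \right)} - -486 = - \frac{1}{255 \left(-5\right)} - -486 = \left(- \frac{1}{255}\right) \left(- \frac{1}{5}\right) + 486 = \frac{1}{1275} + 486 = \frac{619651}{1275}$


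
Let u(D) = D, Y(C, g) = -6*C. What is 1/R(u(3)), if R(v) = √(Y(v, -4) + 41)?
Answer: √23/23 ≈ 0.20851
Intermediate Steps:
R(v) = √(41 - 6*v) (R(v) = √(-6*v + 41) = √(41 - 6*v))
1/R(u(3)) = 1/(√(41 - 6*3)) = 1/(√(41 - 18)) = 1/(√23) = √23/23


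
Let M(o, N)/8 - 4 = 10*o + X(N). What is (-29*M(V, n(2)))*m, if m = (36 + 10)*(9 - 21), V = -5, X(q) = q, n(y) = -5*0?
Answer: -5890944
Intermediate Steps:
n(y) = 0
M(o, N) = 32 + 8*N + 80*o (M(o, N) = 32 + 8*(10*o + N) = 32 + 8*(N + 10*o) = 32 + (8*N + 80*o) = 32 + 8*N + 80*o)
m = -552 (m = 46*(-12) = -552)
(-29*M(V, n(2)))*m = -29*(32 + 8*0 + 80*(-5))*(-552) = -29*(32 + 0 - 400)*(-552) = -29*(-368)*(-552) = 10672*(-552) = -5890944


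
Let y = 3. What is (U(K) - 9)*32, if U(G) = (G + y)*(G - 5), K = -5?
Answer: 352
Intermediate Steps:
U(G) = (-5 + G)*(3 + G) (U(G) = (G + 3)*(G - 5) = (3 + G)*(-5 + G) = (-5 + G)*(3 + G))
(U(K) - 9)*32 = ((-15 + (-5)² - 2*(-5)) - 9)*32 = ((-15 + 25 + 10) - 9)*32 = (20 - 9)*32 = 11*32 = 352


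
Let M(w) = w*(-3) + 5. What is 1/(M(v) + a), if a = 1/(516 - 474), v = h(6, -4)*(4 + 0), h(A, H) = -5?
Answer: 42/2731 ≈ 0.015379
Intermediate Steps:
v = -20 (v = -5*(4 + 0) = -5*4 = -20)
M(w) = 5 - 3*w (M(w) = -3*w + 5 = 5 - 3*w)
a = 1/42 ≈ 0.023810
1/(M(v) + a) = 1/((5 - 3*(-20)) + 1/42) = 1/((5 + 60) + 1/42) = 1/(65 + 1/42) = 1/(2731/42) = 42/2731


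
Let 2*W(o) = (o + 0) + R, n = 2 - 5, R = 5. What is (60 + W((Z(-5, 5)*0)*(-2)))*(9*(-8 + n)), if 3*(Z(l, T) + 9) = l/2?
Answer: -12375/2 ≈ -6187.5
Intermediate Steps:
n = -3
Z(l, T) = -9 + l/6 (Z(l, T) = -9 + (l/2)/3 = -9 + l/6)
W(o) = 5/2 + o/2 (W(o) = ((o + 0) + 5)/2 = (o + 5)/2 = (5 + o)/2 = 5/2 + o/2)
(60 + W((Z(-5, 5)*0)*(-2)))*(9*(-8 + n)) = (60 + (5/2 + (((-9 + (⅙)*(-5))*0)*(-2))/2))*(9*(-8 - 3)) = (60 + (5/2 + (((-9 - ⅚)*0)*(-2))/2))*(9*(-11)) = (60 + (5/2 + (-59/6*0*(-2))/2))*(-99) = (60 + (5/2 + (0*(-2))/2))*(-99) = (60 + (5/2 + (½)*0))*(-99) = (60 + (5/2 + 0))*(-99) = (60 + 5/2)*(-99) = (125/2)*(-99) = -12375/2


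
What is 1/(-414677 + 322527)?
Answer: -1/92150 ≈ -1.0852e-5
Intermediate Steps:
1/(-414677 + 322527) = 1/(-92150) = -1/92150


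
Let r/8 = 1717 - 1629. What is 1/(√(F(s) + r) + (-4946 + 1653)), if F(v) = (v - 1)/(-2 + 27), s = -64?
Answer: -16465/54215738 - √17535/54215738 ≈ -0.00030614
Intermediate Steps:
r = 704 (r = 8*(1717 - 1629) = 8*88 = 704)
F(v) = -1/25 + v/25 (F(v) = (-1 + v)/25 = (-1 + v)*(1/25) = -1/25 + v/25)
1/(√(F(s) + r) + (-4946 + 1653)) = 1/(√((-1/25 + (1/25)*(-64)) + 704) + (-4946 + 1653)) = 1/(√((-1/25 - 64/25) + 704) - 3293) = 1/(√(-13/5 + 704) - 3293) = 1/(√(3507/5) - 3293) = 1/(√17535/5 - 3293) = 1/(-3293 + √17535/5)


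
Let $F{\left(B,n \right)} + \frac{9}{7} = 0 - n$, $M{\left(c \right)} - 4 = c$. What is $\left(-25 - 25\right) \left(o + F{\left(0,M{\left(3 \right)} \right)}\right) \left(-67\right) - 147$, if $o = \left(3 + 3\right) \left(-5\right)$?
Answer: $- \frac{898829}{7} \approx -1.284 \cdot 10^{5}$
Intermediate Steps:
$M{\left(c \right)} = 4 + c$
$F{\left(B,n \right)} = - \frac{9}{7} - n$ ($F{\left(B,n \right)} = - \frac{9}{7} + \left(0 - n\right) = - \frac{9}{7} - n$)
$o = -30$ ($o = 6 \left(-5\right) = -30$)
$\left(-25 - 25\right) \left(o + F{\left(0,M{\left(3 \right)} \right)}\right) \left(-67\right) - 147 = \left(-25 - 25\right) \left(-30 - \frac{58}{7}\right) \left(-67\right) - 147 = - 50 \left(-30 - \frac{58}{7}\right) \left(-67\right) - 147 = \left(-50\right) \left(- \frac{268}{7}\right) \left(-67\right) - 147 = \frac{13400}{7} \left(-67\right) - 147 = - \frac{897800}{7} - 147 = - \frac{898829}{7}$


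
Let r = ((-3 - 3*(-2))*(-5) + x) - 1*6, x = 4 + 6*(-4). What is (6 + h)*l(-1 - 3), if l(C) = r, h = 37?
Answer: -1763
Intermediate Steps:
x = -20 (x = 4 - 24 = -20)
r = -41 (r = ((-3 - 3*(-2))*(-5) - 20) - 1*6 = ((-3 + 6)*(-5) - 20) - 6 = (3*(-5) - 20) - 6 = (-15 - 20) - 6 = -35 - 6 = -41)
l(C) = -41
(6 + h)*l(-1 - 3) = (6 + 37)*(-41) = 43*(-41) = -1763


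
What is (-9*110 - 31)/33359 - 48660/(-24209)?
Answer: 1598531551/807588031 ≈ 1.9794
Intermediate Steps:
(-9*110 - 31)/33359 - 48660/(-24209) = (-990 - 31)*(1/33359) - 48660*(-1/24209) = -1021*1/33359 + 48660/24209 = -1021/33359 + 48660/24209 = 1598531551/807588031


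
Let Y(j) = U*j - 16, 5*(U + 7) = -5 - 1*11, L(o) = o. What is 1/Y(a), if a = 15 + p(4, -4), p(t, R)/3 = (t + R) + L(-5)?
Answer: -1/16 ≈ -0.062500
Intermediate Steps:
U = -51/5 (U = -7 + (-5 - 1*11)/5 = -7 + (-5 - 11)/5 = -7 + (⅕)*(-16) = -7 - 16/5 = -51/5 ≈ -10.200)
p(t, R) = -15 + 3*R + 3*t (p(t, R) = 3*((t + R) - 5) = 3*((R + t) - 5) = 3*(-5 + R + t) = -15 + 3*R + 3*t)
a = 0 (a = 15 + (-15 + 3*(-4) + 3*4) = 15 + (-15 - 12 + 12) = 15 - 15 = 0)
Y(j) = -16 - 51*j/5 (Y(j) = -51*j/5 - 16 = -16 - 51*j/5)
1/Y(a) = 1/(-16 - 51/5*0) = 1/(-16 + 0) = 1/(-16) = -1/16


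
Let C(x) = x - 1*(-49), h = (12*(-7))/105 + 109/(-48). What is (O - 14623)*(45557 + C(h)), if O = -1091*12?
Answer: -60666488729/48 ≈ -1.2639e+9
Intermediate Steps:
O = -13092
h = -737/240 (h = -84*1/105 + 109*(-1/48) = -⅘ - 109/48 = -737/240 ≈ -3.0708)
C(x) = 49 + x (C(x) = x + 49 = 49 + x)
(O - 14623)*(45557 + C(h)) = (-13092 - 14623)*(45557 + (49 - 737/240)) = -27715*(45557 + 11023/240) = -27715*10944703/240 = -60666488729/48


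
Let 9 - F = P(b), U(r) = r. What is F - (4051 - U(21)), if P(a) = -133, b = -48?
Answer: -3888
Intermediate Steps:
F = 142 (F = 9 - 1*(-133) = 9 + 133 = 142)
F - (4051 - U(21)) = 142 - (4051 - 1*21) = 142 - (4051 - 21) = 142 - 1*4030 = 142 - 4030 = -3888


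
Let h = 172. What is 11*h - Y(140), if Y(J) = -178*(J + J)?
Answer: 51732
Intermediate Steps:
Y(J) = -356*J
11*h - Y(140) = 11*172 - (-356)*140 = 1892 - 1*(-49840) = 1892 + 49840 = 51732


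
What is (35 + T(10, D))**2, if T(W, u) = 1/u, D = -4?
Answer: 19321/16 ≈ 1207.6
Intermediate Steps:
(35 + T(10, D))**2 = (35 + 1/(-4))**2 = (35 - 1/4)**2 = (139/4)**2 = 19321/16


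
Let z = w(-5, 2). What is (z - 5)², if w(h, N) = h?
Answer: 100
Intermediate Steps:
z = -5
(z - 5)² = (-5 - 5)² = (-10)² = 100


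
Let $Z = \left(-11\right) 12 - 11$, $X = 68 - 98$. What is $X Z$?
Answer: $4290$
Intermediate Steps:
$X = -30$ ($X = 68 - 98 = -30$)
$Z = -143$ ($Z = -132 - 11 = -143$)
$X Z = \left(-30\right) \left(-143\right) = 4290$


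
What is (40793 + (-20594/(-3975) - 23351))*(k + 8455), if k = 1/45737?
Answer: 8939689394172928/60601525 ≈ 1.4752e+8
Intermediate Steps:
k = 1/45737 ≈ 2.1864e-5
(40793 + (-20594/(-3975) - 23351))*(k + 8455) = (40793 + (-20594/(-3975) - 23351))*(1/45737 + 8455) = (40793 + (-20594*(-1/3975) - 23351))*(386706336/45737) = (40793 + (20594/3975 - 23351))*(386706336/45737) = (40793 - 92799631/3975)*(386706336/45737) = (69352544/3975)*(386706336/45737) = 8939689394172928/60601525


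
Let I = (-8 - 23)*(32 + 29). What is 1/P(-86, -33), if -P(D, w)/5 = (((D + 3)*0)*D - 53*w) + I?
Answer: 1/710 ≈ 0.0014085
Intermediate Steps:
I = -1891 (I = -31*61 = -1891)
P(D, w) = 9455 + 265*w (P(D, w) = -5*((((D + 3)*0)*D - 53*w) - 1891) = -5*((((3 + D)*0)*D - 53*w) - 1891) = -5*((0*D - 53*w) - 1891) = -5*((0 - 53*w) - 1891) = -5*(-53*w - 1891) = -5*(-1891 - 53*w) = 9455 + 265*w)
1/P(-86, -33) = 1/(9455 + 265*(-33)) = 1/(9455 - 8745) = 1/710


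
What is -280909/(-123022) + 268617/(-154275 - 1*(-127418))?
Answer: -25501427561/3304001854 ≈ -7.7183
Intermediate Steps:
-280909/(-123022) + 268617/(-154275 - 1*(-127418)) = -280909*(-1/123022) + 268617/(-154275 + 127418) = 280909/123022 + 268617/(-26857) = 280909/123022 + 268617*(-1/26857) = 280909/123022 - 268617/26857 = -25501427561/3304001854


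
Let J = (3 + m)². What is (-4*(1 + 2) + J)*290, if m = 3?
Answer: 6960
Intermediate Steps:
J = 36 (J = (3 + 3)² = 6² = 36)
(-4*(1 + 2) + J)*290 = (-4*(1 + 2) + 36)*290 = (-4*3 + 36)*290 = (-12 + 36)*290 = 24*290 = 6960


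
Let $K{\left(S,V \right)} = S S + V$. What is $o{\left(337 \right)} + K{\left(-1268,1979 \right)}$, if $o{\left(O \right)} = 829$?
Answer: $1610632$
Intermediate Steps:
$K{\left(S,V \right)} = V + S^{2}$ ($K{\left(S,V \right)} = S^{2} + V = V + S^{2}$)
$o{\left(337 \right)} + K{\left(-1268,1979 \right)} = 829 + \left(1979 + \left(-1268\right)^{2}\right) = 829 + \left(1979 + 1607824\right) = 829 + 1609803 = 1610632$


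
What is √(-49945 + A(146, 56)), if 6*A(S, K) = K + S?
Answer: 13*I*√2658/3 ≈ 223.41*I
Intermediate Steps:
A(S, K) = K/6 + S/6 (A(S, K) = (K + S)/6 = K/6 + S/6)
√(-49945 + A(146, 56)) = √(-49945 + ((⅙)*56 + (⅙)*146)) = √(-49945 + (28/3 + 73/3)) = √(-49945 + 101/3) = √(-149734/3) = 13*I*√2658/3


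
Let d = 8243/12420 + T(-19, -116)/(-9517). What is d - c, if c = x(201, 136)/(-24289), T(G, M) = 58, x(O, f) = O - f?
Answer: 1895625048419/2870987489460 ≈ 0.66027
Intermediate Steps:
d = 77728271/118201140 (d = 8243/12420 + 58/(-9517) = 8243*(1/12420) + 58*(-1/9517) = 8243/12420 - 58/9517 = 77728271/118201140 ≈ 0.65759)
c = -65/24289 (c = (201 - 1*136)/(-24289) = (201 - 136)*(-1/24289) = 65*(-1/24289) = -65/24289 ≈ -0.0026761)
d - c = 77728271/118201140 - 1*(-65/24289) = 77728271/118201140 + 65/24289 = 1895625048419/2870987489460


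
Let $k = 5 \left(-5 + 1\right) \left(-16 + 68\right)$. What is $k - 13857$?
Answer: $-14897$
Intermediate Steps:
$k = -1040$ ($k = 5 \left(-4\right) 52 = \left(-20\right) 52 = -1040$)
$k - 13857 = -1040 - 13857 = -14897$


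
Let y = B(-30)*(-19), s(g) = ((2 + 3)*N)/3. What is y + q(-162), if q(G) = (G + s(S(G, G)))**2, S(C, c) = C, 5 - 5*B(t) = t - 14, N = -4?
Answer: 1271801/45 ≈ 28262.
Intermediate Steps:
B(t) = 19/5 - t/5 (B(t) = 1 - (t - 14)/5 = 1 - (-14 + t)/5 = 1 + (14/5 - t/5) = 19/5 - t/5)
s(g) = -20/3 (s(g) = ((2 + 3)*(-4))/3 = (5*(-4))*(1/3) = -20*1/3 = -20/3)
y = -931/5 (y = (19/5 - 1/5*(-30))*(-19) = (19/5 + 6)*(-19) = (49/5)*(-19) = -931/5 ≈ -186.20)
q(G) = (-20/3 + G)**2 (q(G) = (G - 20/3)**2 = (-20/3 + G)**2)
y + q(-162) = -931/5 + (-20 + 3*(-162))**2/9 = -931/5 + (-20 - 486)**2/9 = -931/5 + (1/9)*(-506)**2 = -931/5 + (1/9)*256036 = -931/5 + 256036/9 = 1271801/45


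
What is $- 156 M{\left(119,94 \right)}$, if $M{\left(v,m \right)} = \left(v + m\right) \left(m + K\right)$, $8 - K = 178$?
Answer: $2525328$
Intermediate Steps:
$K = -170$ ($K = 8 - 178 = -170$)
$M{\left(v,m \right)} = \left(-170 + m\right) \left(m + v\right)$ ($M{\left(v,m \right)} = \left(v + m\right) \left(m - 170\right) = \left(m + v\right) \left(-170 + m\right) = \left(-170 + m\right) \left(m + v\right)$)
$- 156 M{\left(119,94 \right)} = - 156 \left(94^{2} - 15980 - 20230 + 94 \cdot 119\right) = - 156 \left(8836 - 15980 - 20230 + 11186\right) = - 156 \left(-16188\right) = \left(-1\right) \left(-2525328\right) = 2525328$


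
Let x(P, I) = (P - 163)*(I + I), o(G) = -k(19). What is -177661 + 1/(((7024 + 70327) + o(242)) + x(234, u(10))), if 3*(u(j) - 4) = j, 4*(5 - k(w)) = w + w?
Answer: -83568358835/470381 ≈ -1.7766e+5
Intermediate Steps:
k(w) = 5 - w/2 (k(w) = 5 - (w + w)/4 = 5 - w/2)
o(G) = 9/2 (o(G) = -(5 - 1/2*19) = -(5 - 19/2) = -1*(-9/2) = 9/2)
u(j) = 4 + j/3
x(P, I) = 2*I*(-163 + P) (x(P, I) = (-163 + P)*(2*I) = 2*I*(-163 + P))
-177661 + 1/(((7024 + 70327) + o(242)) + x(234, u(10))) = -177661 + 1/(((7024 + 70327) + 9/2) + 2*(4 + (1/3)*10)*(-163 + 234)) = -177661 + 1/((77351 + 9/2) + 2*(4 + 10/3)*71) = -177661 + 1/(154711/2 + 2*(22/3)*71) = -177661 + 1/(154711/2 + 3124/3) = -177661 + 1/(470381/6) = -177661 + 6/470381 = -83568358835/470381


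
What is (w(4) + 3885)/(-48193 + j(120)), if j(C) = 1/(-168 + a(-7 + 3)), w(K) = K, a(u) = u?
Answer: -668908/8289197 ≈ -0.080696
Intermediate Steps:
j(C) = -1/172 (j(C) = 1/(-168 + (-7 + 3)) = 1/(-168 - 4) = 1/(-172) = -1/172)
(w(4) + 3885)/(-48193 + j(120)) = (4 + 3885)/(-48193 - 1/172) = 3889/(-8289197/172) = 3889*(-172/8289197) = -668908/8289197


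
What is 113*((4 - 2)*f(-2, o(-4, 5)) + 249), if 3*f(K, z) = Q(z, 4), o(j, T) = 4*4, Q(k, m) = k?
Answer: 88027/3 ≈ 29342.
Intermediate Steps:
o(j, T) = 16
f(K, z) = z/3
113*((4 - 2)*f(-2, o(-4, 5)) + 249) = 113*((4 - 2)*((1/3)*16) + 249) = 113*(2*(16/3) + 249) = 113*(32/3 + 249) = 113*(779/3) = 88027/3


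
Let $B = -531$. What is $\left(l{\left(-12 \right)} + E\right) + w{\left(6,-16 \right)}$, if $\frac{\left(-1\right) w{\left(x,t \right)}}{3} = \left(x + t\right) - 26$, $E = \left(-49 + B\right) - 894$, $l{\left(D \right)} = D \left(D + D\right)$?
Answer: $-1078$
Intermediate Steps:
$l{\left(D \right)} = 2 D^{2}$ ($l{\left(D \right)} = D 2 D = 2 D^{2}$)
$E = -1474$ ($E = \left(-49 - 531\right) - 894 = -580 - 894 = -1474$)
$w{\left(x,t \right)} = 78 - 3 t - 3 x$ ($w{\left(x,t \right)} = - 3 \left(\left(x + t\right) - 26\right) = - 3 \left(\left(t + x\right) - 26\right) = - 3 \left(-26 + t + x\right) = 78 - 3 t - 3 x$)
$\left(l{\left(-12 \right)} + E\right) + w{\left(6,-16 \right)} = \left(2 \left(-12\right)^{2} - 1474\right) - -108 = \left(2 \cdot 144 - 1474\right) + \left(78 + 48 - 18\right) = \left(288 - 1474\right) + 108 = -1186 + 108 = -1078$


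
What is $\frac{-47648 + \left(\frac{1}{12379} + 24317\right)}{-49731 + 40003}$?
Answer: $\frac{18050903}{7526432} \approx 2.3983$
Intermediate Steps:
$\frac{-47648 + \left(\frac{1}{12379} + 24317\right)}{-49731 + 40003} = \frac{-47648 + \left(\frac{1}{12379} + 24317\right)}{-9728} = \left(-47648 + \frac{301020144}{12379}\right) \left(- \frac{1}{9728}\right) = \left(- \frac{288814448}{12379}\right) \left(- \frac{1}{9728}\right) = \frac{18050903}{7526432}$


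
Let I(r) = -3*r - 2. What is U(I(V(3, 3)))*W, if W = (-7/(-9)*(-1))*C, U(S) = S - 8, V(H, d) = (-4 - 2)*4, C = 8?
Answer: -3472/9 ≈ -385.78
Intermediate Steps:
V(H, d) = -24 (V(H, d) = -6*4 = -24)
I(r) = -2 - 3*r
U(S) = -8 + S
W = -56/9 (W = (-7/(-9)*(-1))*8 = (-7*(-1/9)*(-1))*8 = ((7/9)*(-1))*8 = -7/9*8 = -56/9 ≈ -6.2222)
U(I(V(3, 3)))*W = (-8 + (-2 - 3*(-24)))*(-56/9) = (-8 + (-2 + 72))*(-56/9) = (-8 + 70)*(-56/9) = 62*(-56/9) = -3472/9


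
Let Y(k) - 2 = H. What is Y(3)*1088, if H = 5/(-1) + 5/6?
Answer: -7072/3 ≈ -2357.3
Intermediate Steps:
H = -25/6 (H = 5*(-1) + 5*(⅙) = -5 + ⅚ = -25/6 ≈ -4.1667)
Y(k) = -13/6 (Y(k) = 2 - 25/6 = -13/6)
Y(3)*1088 = -13/6*1088 = -7072/3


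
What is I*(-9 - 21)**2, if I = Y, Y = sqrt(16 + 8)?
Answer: 1800*sqrt(6) ≈ 4409.1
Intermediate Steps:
Y = 2*sqrt(6) (Y = sqrt(24) = 2*sqrt(6) ≈ 4.8990)
I = 2*sqrt(6) ≈ 4.8990
I*(-9 - 21)**2 = (2*sqrt(6))*(-9 - 21)**2 = (2*sqrt(6))*(-30)**2 = (2*sqrt(6))*900 = 1800*sqrt(6)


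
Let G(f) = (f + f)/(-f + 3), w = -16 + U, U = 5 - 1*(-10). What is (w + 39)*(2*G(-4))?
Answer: -608/7 ≈ -86.857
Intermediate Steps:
U = 15 (U = 5 + 10 = 15)
w = -1 (w = -16 + 15 = -1)
G(f) = 2*f/(3 - f) (G(f) = (2*f)/(3 - f) = 2*f/(3 - f))
(w + 39)*(2*G(-4)) = (-1 + 39)*(2*(-2*(-4)/(-3 - 4))) = 38*(2*(-2*(-4)/(-7))) = 38*(2*(-2*(-4)*(-⅐))) = 38*(2*(-8/7)) = 38*(-16/7) = -608/7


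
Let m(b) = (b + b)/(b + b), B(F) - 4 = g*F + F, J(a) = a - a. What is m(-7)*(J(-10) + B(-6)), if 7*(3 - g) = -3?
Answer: -158/7 ≈ -22.571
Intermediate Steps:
J(a) = 0
g = 24/7 (g = 3 - ⅐*(-3) = 3 + 3/7 = 24/7 ≈ 3.4286)
B(F) = 4 + 31*F/7 (B(F) = 4 + (24*F/7 + F) = 4 + 31*F/7)
m(b) = 1 (m(b) = (2*b)/((2*b)) = (2*b)*(1/(2*b)) = 1)
m(-7)*(J(-10) + B(-6)) = 1*(0 + (4 + (31/7)*(-6))) = 1*(0 + (4 - 186/7)) = 1*(0 - 158/7) = 1*(-158/7) = -158/7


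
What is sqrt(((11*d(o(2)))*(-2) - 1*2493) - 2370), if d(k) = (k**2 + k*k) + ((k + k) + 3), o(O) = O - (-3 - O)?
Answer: I*sqrt(7393) ≈ 85.983*I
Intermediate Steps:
o(O) = 3 + 2*O (o(O) = O + (3 + O) = 3 + 2*O)
d(k) = 3 + 2*k + 2*k**2 (d(k) = (k**2 + k**2) + (2*k + 3) = 2*k**2 + (3 + 2*k) = 3 + 2*k + 2*k**2)
sqrt(((11*d(o(2)))*(-2) - 1*2493) - 2370) = sqrt(((11*(3 + 2*(3 + 2*2) + 2*(3 + 2*2)**2))*(-2) - 1*2493) - 2370) = sqrt(((11*(3 + 2*(3 + 4) + 2*(3 + 4)**2))*(-2) - 2493) - 2370) = sqrt(((11*(3 + 2*7 + 2*7**2))*(-2) - 2493) - 2370) = sqrt(((11*(3 + 14 + 2*49))*(-2) - 2493) - 2370) = sqrt(((11*(3 + 14 + 98))*(-2) - 2493) - 2370) = sqrt(((11*115)*(-2) - 2493) - 2370) = sqrt((1265*(-2) - 2493) - 2370) = sqrt((-2530 - 2493) - 2370) = sqrt(-5023 - 2370) = sqrt(-7393) = I*sqrt(7393)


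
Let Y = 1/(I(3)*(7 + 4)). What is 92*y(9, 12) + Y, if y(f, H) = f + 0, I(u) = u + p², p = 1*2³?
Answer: 610237/737 ≈ 828.00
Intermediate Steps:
p = 8 (p = 1*8 = 8)
I(u) = 64 + u (I(u) = u + 8² = u + 64 = 64 + u)
y(f, H) = f
Y = 1/737 (Y = 1/((64 + 3)*(7 + 4)) = 1/(67*11) = 1/737 ≈ 0.0013569)
92*y(9, 12) + Y = 92*9 + 1/737 = 828 + 1/737 = 610237/737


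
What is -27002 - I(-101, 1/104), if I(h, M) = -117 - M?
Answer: -2796039/104 ≈ -26885.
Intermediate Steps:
-27002 - I(-101, 1/104) = -27002 - (-117 - 1/104) = -27002 - 1*(-12169/104) = -27002 + 12169/104 = -2796039/104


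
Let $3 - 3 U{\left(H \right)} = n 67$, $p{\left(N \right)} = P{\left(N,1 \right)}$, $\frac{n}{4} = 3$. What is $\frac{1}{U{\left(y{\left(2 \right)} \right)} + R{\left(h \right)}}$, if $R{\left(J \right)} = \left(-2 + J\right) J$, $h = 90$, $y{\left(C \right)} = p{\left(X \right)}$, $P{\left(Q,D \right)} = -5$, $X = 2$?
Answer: $\frac{1}{7653} \approx 0.00013067$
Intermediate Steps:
$n = 12$ ($n = 4 \cdot 3 = 12$)
$p{\left(N \right)} = -5$
$y{\left(C \right)} = -5$
$U{\left(H \right)} = -267$ ($U{\left(H \right)} = 1 - \frac{12 \cdot 67}{3} = 1 - 268 = -267$)
$R{\left(J \right)} = J \left(-2 + J\right)$
$\frac{1}{U{\left(y{\left(2 \right)} \right)} + R{\left(h \right)}} = \frac{1}{-267 + 90 \left(-2 + 90\right)} = \frac{1}{-267 + 90 \cdot 88} = \frac{1}{-267 + 7920} = \frac{1}{7653}$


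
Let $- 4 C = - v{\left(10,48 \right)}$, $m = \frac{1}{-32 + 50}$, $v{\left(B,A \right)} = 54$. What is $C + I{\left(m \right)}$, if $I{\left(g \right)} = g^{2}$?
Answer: $\frac{4375}{324} \approx 13.503$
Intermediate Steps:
$m = \frac{1}{18} \approx 0.055556$
$C = \frac{27}{2}$ ($C = - \frac{\left(-1\right) 54}{4} = \left(- \frac{1}{4}\right) \left(-54\right) = \frac{27}{2} \approx 13.5$)
$C + I{\left(m \right)} = \frac{27}{2} + \left(\frac{1}{18}\right)^{2} = \frac{27}{2} + \frac{1}{324} = \frac{4375}{324}$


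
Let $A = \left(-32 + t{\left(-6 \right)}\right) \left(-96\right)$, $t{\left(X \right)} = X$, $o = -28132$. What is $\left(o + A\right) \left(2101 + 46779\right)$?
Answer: $-1196777920$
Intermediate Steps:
$A = 3648$ ($A = \left(-32 - 6\right) \left(-96\right) = \left(-38\right) \left(-96\right) = 3648$)
$\left(o + A\right) \left(2101 + 46779\right) = \left(-28132 + 3648\right) \left(2101 + 46779\right) = \left(-24484\right) 48880 = -1196777920$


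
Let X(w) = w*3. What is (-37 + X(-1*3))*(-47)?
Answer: 2162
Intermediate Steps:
X(w) = 3*w
(-37 + X(-1*3))*(-47) = (-37 + 3*(-1*3))*(-47) = (-37 + 3*(-3))*(-47) = (-37 - 9)*(-47) = -46*(-47) = 2162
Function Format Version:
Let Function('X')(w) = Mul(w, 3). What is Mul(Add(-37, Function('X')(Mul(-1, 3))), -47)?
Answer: 2162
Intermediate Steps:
Function('X')(w) = Mul(3, w)
Mul(Add(-37, Function('X')(Mul(-1, 3))), -47) = Mul(Add(-37, Mul(3, Mul(-1, 3))), -47) = Mul(Add(-37, Mul(3, -3)), -47) = Mul(Add(-37, -9), -47) = Mul(-46, -47) = 2162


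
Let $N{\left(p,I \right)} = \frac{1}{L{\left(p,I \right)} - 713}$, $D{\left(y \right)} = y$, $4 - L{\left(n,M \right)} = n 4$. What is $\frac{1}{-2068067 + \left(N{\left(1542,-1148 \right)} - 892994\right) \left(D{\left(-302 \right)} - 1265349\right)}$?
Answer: $\frac{6877}{7772500116688330} \approx 8.8479 \cdot 10^{-13}$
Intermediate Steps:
$L{\left(n,M \right)} = 4 - 4 n$ ($L{\left(n,M \right)} = 4 - n 4 = 4 - 4 n$)
$N{\left(p,I \right)} = \frac{1}{-709 - 4 p}$ ($N{\left(p,I \right)} = \frac{1}{\left(4 - 4 p\right) - 713} = \frac{1}{-709 - 4 p}$)
$\frac{1}{-2068067 + \left(N{\left(1542,-1148 \right)} - 892994\right) \left(D{\left(-302 \right)} - 1265349\right)} = \frac{1}{-2068067 + \left(- \frac{1}{709 + 4 \cdot 1542} - 892994\right) \left(-302 - 1265349\right)} = \frac{1}{-2068067 + \left(- \frac{1}{709 + 6168} - 892994\right) \left(-1265651\right)} = \frac{1}{-2068067 + \left(- \frac{1}{6877} - 892994\right) \left(-1265651\right)} = \frac{1}{-2068067 - - \frac{7772514338785089}{6877}} = \frac{1}{-2068067 + \frac{7772514338785089}{6877}} = \frac{1}{\frac{7772500116688330}{6877}} = \frac{6877}{7772500116688330}$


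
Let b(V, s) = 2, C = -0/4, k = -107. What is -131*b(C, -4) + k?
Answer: -369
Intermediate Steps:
C = 0 (C = -0/4 = -5*0 = 0)
-131*b(C, -4) + k = -131*2 - 107 = -262 - 107 = -369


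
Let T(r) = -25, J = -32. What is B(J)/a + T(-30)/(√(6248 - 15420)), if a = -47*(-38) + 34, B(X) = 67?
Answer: 67/1820 + 25*I*√2293/4586 ≈ 0.036813 + 0.26104*I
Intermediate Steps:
a = 1820 (a = 1786 + 34 = 1820)
B(J)/a + T(-30)/(√(6248 - 15420)) = 67/1820 - 25/√(6248 - 15420) = 67*(1/1820) - 25*(-I*√2293/4586) = 67/1820 - 25*(-I*√2293/4586) = 67/1820 - (-25)*I*√2293/4586 = 67/1820 + 25*I*√2293/4586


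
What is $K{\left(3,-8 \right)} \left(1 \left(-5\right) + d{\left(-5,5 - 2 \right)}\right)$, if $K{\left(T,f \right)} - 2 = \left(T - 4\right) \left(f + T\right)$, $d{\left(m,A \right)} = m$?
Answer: $-70$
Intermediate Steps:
$K{\left(T,f \right)} = 2 + \left(-4 + T\right) \left(T + f\right)$ ($K{\left(T,f \right)} = 2 + \left(T - 4\right) \left(f + T\right) = 2 + \left(-4 + T\right) \left(T + f\right)$)
$K{\left(3,-8 \right)} \left(1 \left(-5\right) + d{\left(-5,5 - 2 \right)}\right) = \left(2 + 3^{2} - 12 - -32 + 3 \left(-8\right)\right) \left(1 \left(-5\right) - 5\right) = \left(2 + 9 - 12 + 32 - 24\right) \left(-5 - 5\right) = 7 \left(-10\right) = -70$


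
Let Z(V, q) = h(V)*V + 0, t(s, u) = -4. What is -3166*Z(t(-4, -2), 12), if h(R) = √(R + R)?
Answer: 25328*I*√2 ≈ 35819.0*I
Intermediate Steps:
h(R) = √2*√R (h(R) = √(2*R) = √2*√R)
Z(V, q) = √2*V^(3/2) (Z(V, q) = (√2*√V)*V + 0 = √2*V^(3/2) + 0 = √2*V^(3/2))
-3166*Z(t(-4, -2), 12) = -3166*√2*(-4)^(3/2) = -3166*√2*(-8*I) = -(-25328)*I*√2 = 25328*I*√2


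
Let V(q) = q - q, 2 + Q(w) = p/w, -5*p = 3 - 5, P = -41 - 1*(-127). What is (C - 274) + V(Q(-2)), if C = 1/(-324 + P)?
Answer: -65213/238 ≈ -274.00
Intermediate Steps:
P = 86 (P = -41 + 127 = 86)
p = 2/5 (p = -(3 - 5)/5 = -1/5*(-2) = 2/5 ≈ 0.40000)
C = -1/238 (C = 1/(-324 + 86) = 1/(-238) = -1/238 ≈ -0.0042017)
Q(w) = -2 + 2/(5*w)
V(q) = 0
(C - 274) + V(Q(-2)) = (-1/238 - 274) + 0 = -65213/238 + 0 = -65213/238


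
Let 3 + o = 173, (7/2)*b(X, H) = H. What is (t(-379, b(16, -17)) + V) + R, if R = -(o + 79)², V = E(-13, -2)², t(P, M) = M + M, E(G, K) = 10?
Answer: -433375/7 ≈ -61911.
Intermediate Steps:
b(X, H) = 2*H/7
o = 170 (o = -3 + 173 = 170)
t(P, M) = 2*M
V = 100 (V = 10² = 100)
R = -62001 (R = -(170 + 79)² = -1*249² = -1*62001 = -62001)
(t(-379, b(16, -17)) + V) + R = (2*((2/7)*(-17)) + 100) - 62001 = (2*(-34/7) + 100) - 62001 = (-68/7 + 100) - 62001 = 632/7 - 62001 = -433375/7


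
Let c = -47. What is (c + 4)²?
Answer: 1849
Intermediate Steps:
(c + 4)² = (-47 + 4)² = (-43)² = 1849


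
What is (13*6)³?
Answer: 474552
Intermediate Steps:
(13*6)³ = 78³ = 474552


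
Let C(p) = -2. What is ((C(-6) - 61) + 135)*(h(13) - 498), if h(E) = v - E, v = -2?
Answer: -36936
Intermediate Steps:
h(E) = -2 - E
((C(-6) - 61) + 135)*(h(13) - 498) = ((-2 - 61) + 135)*((-2 - 1*13) - 498) = (-63 + 135)*((-2 - 13) - 498) = 72*(-15 - 498) = 72*(-513) = -36936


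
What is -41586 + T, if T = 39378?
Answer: -2208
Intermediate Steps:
-41586 + T = -41586 + 39378 = -2208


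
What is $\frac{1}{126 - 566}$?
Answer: $- \frac{1}{440} \approx -0.0022727$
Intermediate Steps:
$\frac{1}{126 - 566} = \frac{1}{-440} = - \frac{1}{440}$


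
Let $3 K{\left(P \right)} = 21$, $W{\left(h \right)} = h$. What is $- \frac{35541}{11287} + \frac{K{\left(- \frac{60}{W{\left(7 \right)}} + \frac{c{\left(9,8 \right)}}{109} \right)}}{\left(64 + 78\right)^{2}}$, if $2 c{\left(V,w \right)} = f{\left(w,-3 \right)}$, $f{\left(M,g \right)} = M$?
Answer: $- \frac{716569715}{227591068} \approx -3.1485$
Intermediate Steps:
$c{\left(V,w \right)} = \frac{w}{2}$
$K{\left(P \right)} = 7$ ($K{\left(P \right)} = \frac{1}{3} \cdot 21 = 7$)
$- \frac{35541}{11287} + \frac{K{\left(- \frac{60}{W{\left(7 \right)}} + \frac{c{\left(9,8 \right)}}{109} \right)}}{\left(64 + 78\right)^{2}} = - \frac{35541}{11287} + \frac{7}{\left(64 + 78\right)^{2}} = \left(-35541\right) \frac{1}{11287} + \frac{7}{142^{2}} = - \frac{35541}{11287} + \frac{7}{20164} = - \frac{716569715}{227591068}$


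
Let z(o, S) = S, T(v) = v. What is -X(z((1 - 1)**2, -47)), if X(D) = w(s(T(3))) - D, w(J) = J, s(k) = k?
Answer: -50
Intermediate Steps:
X(D) = 3 - D
-X(z((1 - 1)**2, -47)) = -(3 - 1*(-47)) = -(3 + 47) = -1*50 = -50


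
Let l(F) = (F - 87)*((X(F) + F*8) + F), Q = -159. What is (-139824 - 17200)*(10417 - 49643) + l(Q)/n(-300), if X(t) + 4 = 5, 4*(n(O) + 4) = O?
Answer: 486594098716/79 ≈ 6.1594e+9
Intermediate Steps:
n(O) = -4 + O/4
X(t) = 1 (X(t) = -4 + 5 = 1)
l(F) = (1 + 9*F)*(-87 + F) (l(F) = (F - 87)*((1 + F*8) + F) = (-87 + F)*((1 + 8*F) + F) = (-87 + F)*(1 + 9*F) = (1 + 9*F)*(-87 + F))
(-139824 - 17200)*(10417 - 49643) + l(Q)/n(-300) = (-139824 - 17200)*(10417 - 49643) + (-87 - 782*(-159) + 9*(-159)²)/(-4 + (¼)*(-300)) = -157024*(-39226) + (-87 + 124338 + 9*25281)/(-4 - 75) = 6159423424 + (-87 + 124338 + 227529)/(-79) = 6159423424 + 351780*(-1/79) = 6159423424 - 351780/79 = 486594098716/79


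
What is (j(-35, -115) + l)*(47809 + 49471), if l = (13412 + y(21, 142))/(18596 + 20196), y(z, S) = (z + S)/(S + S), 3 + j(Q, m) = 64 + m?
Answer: -1796959020640/344279 ≈ -5.2195e+6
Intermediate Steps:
j(Q, m) = 61 + m (j(Q, m) = -3 + (64 + m) = 61 + m)
y(z, S) = (S + z)/(2*S) (y(z, S) = (S + z)/((2*S)) = (S + z)*(1/(2*S)) = (S + z)/(2*S))
l = 3809171/11016928 (l = (13412 + (½)*(142 + 21)/142)/(18596 + 20196) = (13412 + (½)*(1/142)*163)/38792 = (13412 + 163/284)*(1/38792) = (3809171/284)*(1/38792) = 3809171/11016928 ≈ 0.34576)
(j(-35, -115) + l)*(47809 + 49471) = ((61 - 115) + 3809171/11016928)*(47809 + 49471) = (-54 + 3809171/11016928)*97280 = -591104941/11016928*97280 = -1796959020640/344279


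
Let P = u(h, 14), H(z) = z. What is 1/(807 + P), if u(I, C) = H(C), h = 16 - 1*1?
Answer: 1/821 ≈ 0.0012180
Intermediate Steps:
h = 15 (h = 16 - 1 = 15)
u(I, C) = C
P = 14
1/(807 + P) = 1/(807 + 14) = 1/821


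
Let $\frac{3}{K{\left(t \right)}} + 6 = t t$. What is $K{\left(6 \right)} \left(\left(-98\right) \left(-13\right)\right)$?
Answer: $\frac{637}{5} \approx 127.4$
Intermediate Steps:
$K{\left(t \right)} = \frac{3}{-6 + t^{2}}$ ($K{\left(t \right)} = \frac{3}{-6 + t t} = \frac{3}{-6 + t^{2}}$)
$K{\left(6 \right)} \left(\left(-98\right) \left(-13\right)\right) = \frac{3}{-6 + 6^{2}} \left(\left(-98\right) \left(-13\right)\right) = \frac{3}{-6 + 36} \cdot 1274 = \frac{3}{30} \cdot 1274 = 3 \cdot \frac{1}{30} \cdot 1274 = \frac{1}{10} \cdot 1274 = \frac{637}{5}$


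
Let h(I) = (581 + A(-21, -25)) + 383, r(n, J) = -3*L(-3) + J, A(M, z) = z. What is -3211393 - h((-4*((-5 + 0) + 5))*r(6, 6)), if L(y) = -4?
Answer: -3212332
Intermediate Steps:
r(n, J) = 12 + J (r(n, J) = -3*(-4) + J = 12 + J)
h(I) = 939 (h(I) = (581 - 25) + 383 = 556 + 383 = 939)
-3211393 - h((-4*((-5 + 0) + 5))*r(6, 6)) = -3211393 - 1*939 = -3211393 - 939 = -3212332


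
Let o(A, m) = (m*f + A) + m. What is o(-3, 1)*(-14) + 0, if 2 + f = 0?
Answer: 56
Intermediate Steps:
f = -2 (f = -2 + 0 = -2)
o(A, m) = A - m (o(A, m) = (m*(-2) + A) + m = (-2*m + A) + m = (A - 2*m) + m = A - m)
o(-3, 1)*(-14) + 0 = (-3 - 1*1)*(-14) + 0 = (-3 - 1)*(-14) + 0 = -4*(-14) + 0 = 56 + 0 = 56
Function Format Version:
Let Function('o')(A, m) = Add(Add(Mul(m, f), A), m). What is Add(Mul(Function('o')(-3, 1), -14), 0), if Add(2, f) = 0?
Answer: 56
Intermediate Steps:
f = -2 (f = Add(-2, 0) = -2)
Function('o')(A, m) = Add(A, Mul(-1, m)) (Function('o')(A, m) = Add(Add(Mul(m, -2), A), m) = Add(Add(Mul(-2, m), A), m) = Add(Add(A, Mul(-2, m)), m) = Add(A, Mul(-1, m)))
Add(Mul(Function('o')(-3, 1), -14), 0) = Add(Mul(Add(-3, Mul(-1, 1)), -14), 0) = Add(Mul(Add(-3, -1), -14), 0) = Add(Mul(-4, -14), 0) = Add(56, 0) = 56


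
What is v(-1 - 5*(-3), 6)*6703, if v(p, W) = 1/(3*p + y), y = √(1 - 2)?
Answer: 281526/1765 - 6703*I/1765 ≈ 159.5 - 3.7977*I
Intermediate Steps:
y = I (y = √(-1) = I ≈ 1.0*I)
v(p, W) = 1/(I + 3*p) (v(p, W) = 1/(3*p + I) = 1/(I + 3*p))
v(-1 - 5*(-3), 6)*6703 = 6703/(I + 3*(-1 - 5*(-3))) = 6703/(I + 3*(-1 + 15)) = 6703/(I + 3*14) = 6703/(I + 42) = 6703/(42 + I) = ((42 - I)/1765)*6703 = 6703*(42 - I)/1765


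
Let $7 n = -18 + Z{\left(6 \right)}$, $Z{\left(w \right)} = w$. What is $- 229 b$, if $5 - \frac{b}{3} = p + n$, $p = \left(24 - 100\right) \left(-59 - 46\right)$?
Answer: $\frac{38343531}{7} \approx 5.4776 \cdot 10^{6}$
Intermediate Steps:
$n = - \frac{12}{7}$ ($n = \frac{-18 + 6}{7} = \frac{1}{7} \left(-12\right) = - \frac{12}{7} \approx -1.7143$)
$p = 7980$ ($p = \left(-76\right) \left(-105\right) = 7980$)
$b = - \frac{167439}{7}$ ($b = 15 - 3 \left(7980 - \frac{12}{7}\right) = 15 - \frac{167544}{7} = - \frac{167439}{7} \approx -23920.0$)
$- 229 b = \left(-229\right) \left(- \frac{167439}{7}\right) = \frac{38343531}{7}$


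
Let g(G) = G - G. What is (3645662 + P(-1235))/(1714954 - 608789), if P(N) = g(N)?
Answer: 3645662/1106165 ≈ 3.2958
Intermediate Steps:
g(G) = 0
P(N) = 0
(3645662 + P(-1235))/(1714954 - 608789) = (3645662 + 0)/(1714954 - 608789) = 3645662/1106165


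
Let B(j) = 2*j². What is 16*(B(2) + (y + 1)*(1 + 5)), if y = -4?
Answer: -160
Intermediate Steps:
16*(B(2) + (y + 1)*(1 + 5)) = 16*(2*2² + (-4 + 1)*(1 + 5)) = 16*(2*4 - 3*6) = 16*(8 - 18) = 16*(-10) = -160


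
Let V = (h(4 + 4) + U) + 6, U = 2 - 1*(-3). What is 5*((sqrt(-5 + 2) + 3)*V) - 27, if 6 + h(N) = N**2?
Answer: 1008 + 345*I*sqrt(3) ≈ 1008.0 + 597.56*I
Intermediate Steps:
U = 5 (U = 2 + 3 = 5)
h(N) = -6 + N**2
V = 69 (V = ((-6 + (4 + 4)**2) + 5) + 6 = ((-6 + 8**2) + 5) + 6 = ((-6 + 64) + 5) + 6 = (58 + 5) + 6 = 63 + 6 = 69)
5*((sqrt(-5 + 2) + 3)*V) - 27 = 5*((sqrt(-5 + 2) + 3)*69) - 27 = 5*((sqrt(-3) + 3)*69) - 27 = 5*((I*sqrt(3) + 3)*69) - 27 = 5*((3 + I*sqrt(3))*69) - 27 = 5*(207 + 69*I*sqrt(3)) - 27 = (1035 + 345*I*sqrt(3)) - 27 = 1008 + 345*I*sqrt(3)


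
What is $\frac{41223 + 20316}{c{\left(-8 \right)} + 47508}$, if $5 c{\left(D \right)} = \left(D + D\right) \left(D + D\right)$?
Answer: $\frac{307695}{237796} \approx 1.2939$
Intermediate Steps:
$c{\left(D \right)} = \frac{4 D^{2}}{5}$ ($c{\left(D \right)} = \frac{\left(D + D\right) \left(D + D\right)}{5} = \frac{2 D 2 D}{5} = \frac{4 D^{2}}{5}$)
$\frac{41223 + 20316}{c{\left(-8 \right)} + 47508} = \frac{41223 + 20316}{\frac{4 \left(-8\right)^{2}}{5} + 47508} = \frac{61539}{\frac{4}{5} \cdot 64 + 47508} = \frac{61539}{\frac{256}{5} + 47508} = \frac{61539}{\frac{237796}{5}} = 61539 \cdot \frac{5}{237796} = \frac{307695}{237796}$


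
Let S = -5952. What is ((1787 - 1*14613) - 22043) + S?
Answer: -40821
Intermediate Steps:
((1787 - 1*14613) - 22043) + S = ((1787 - 1*14613) - 22043) - 5952 = ((1787 - 14613) - 22043) - 5952 = (-12826 - 22043) - 5952 = -34869 - 5952 = -40821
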